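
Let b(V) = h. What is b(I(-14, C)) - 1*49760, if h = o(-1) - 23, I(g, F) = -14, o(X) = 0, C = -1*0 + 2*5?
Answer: -49783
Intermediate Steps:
C = 10 (C = 0 + 10 = 10)
h = -23 (h = 0 - 23 = -23)
b(V) = -23
b(I(-14, C)) - 1*49760 = -23 - 1*49760 = -23 - 49760 = -49783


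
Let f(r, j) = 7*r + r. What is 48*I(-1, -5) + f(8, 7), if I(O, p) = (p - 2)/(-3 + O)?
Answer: 148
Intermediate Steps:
f(r, j) = 8*r
I(O, p) = (-2 + p)/(-3 + O)
48*I(-1, -5) + f(8, 7) = 48*((-2 - 5)/(-3 - 1)) + 8*8 = 48*(-7/(-4)) + 64 = 48*(-¼*(-7)) + 64 = 48*(7/4) + 64 = 84 + 64 = 148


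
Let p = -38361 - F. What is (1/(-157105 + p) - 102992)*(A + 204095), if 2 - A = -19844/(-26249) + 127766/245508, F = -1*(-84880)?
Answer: -18988041681905028608014727/903322399612116 ≈ -2.1020e+10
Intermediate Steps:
F = 84880
A = 2331544249/3222169746 (A = 2 - (-19844/(-26249) + 127766/245508) = 2 - (-19844*(-1/26249) + 127766*(1/245508)) = 2 - (19844/26249 + 63883/122754) = 2 - 1*4112795243/3222169746 = 2 - 4112795243/3222169746 = 2331544249/3222169746 ≈ 0.72359)
p = -123241 (p = -38361 - 1*84880 = -38361 - 84880 = -123241)
(1/(-157105 + p) - 102992)*(A + 204095) = (1/(-157105 - 123241) - 102992)*(2331544249/3222169746 + 204095) = (1/(-280346) - 102992)*(657631065854119/3222169746) = (-1/280346 - 102992)*(657631065854119/3222169746) = -28873395233/280346*657631065854119/3222169746 = -18988041681905028608014727/903322399612116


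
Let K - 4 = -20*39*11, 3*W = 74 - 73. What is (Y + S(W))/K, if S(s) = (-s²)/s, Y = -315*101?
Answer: 47723/12864 ≈ 3.7098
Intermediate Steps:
W = ⅓ (W = (74 - 73)/3 = (⅓)*1 = ⅓ ≈ 0.33333)
Y = -31815
S(s) = -s
K = -8576 (K = 4 - 20*39*11 = 4 - 780*11 = 4 - 8580 = -8576)
(Y + S(W))/K = (-31815 - 1*⅓)/(-8576) = (-31815 - ⅓)*(-1/8576) = -95446/3*(-1/8576) = 47723/12864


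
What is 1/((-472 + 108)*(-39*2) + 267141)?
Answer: 1/295533 ≈ 3.3837e-6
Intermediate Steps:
1/((-472 + 108)*(-39*2) + 267141) = 1/(-364*(-78) + 267141) = 1/(28392 + 267141) = 1/295533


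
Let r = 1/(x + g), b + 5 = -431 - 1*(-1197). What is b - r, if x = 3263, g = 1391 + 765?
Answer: 4123858/5419 ≈ 761.00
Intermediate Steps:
b = 761 (b = -5 + (-431 - 1*(-1197)) = -5 + (-431 + 1197) = -5 + 766 = 761)
g = 2156
r = 1/5419 (r = 1/(3263 + 2156) = 1/5419 ≈ 0.00018454)
b - r = 761 - 1*1/5419 = 761 - 1/5419 = 4123858/5419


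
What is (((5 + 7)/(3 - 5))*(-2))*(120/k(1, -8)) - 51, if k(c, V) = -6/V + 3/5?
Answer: 3047/3 ≈ 1015.7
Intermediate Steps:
k(c, V) = 3/5 - 6/V (k(c, V) = -6/V + 3*(1/5) = -6/V + 3/5 = 3/5 - 6/V)
(((5 + 7)/(3 - 5))*(-2))*(120/k(1, -8)) - 51 = (((5 + 7)/(3 - 5))*(-2))*(120/(3/5 - 6/(-8))) - 51 = ((12/(-2))*(-2))*(120/(3/5 - 6*(-1/8))) - 51 = ((12*(-1/2))*(-2))*(120/(3/5 + 3/4)) - 51 = (-6*(-2))*(120/(27/20)) - 51 = 12*(120*(20/27)) - 51 = 12*(800/9) - 51 = 3200/3 - 51 = 3047/3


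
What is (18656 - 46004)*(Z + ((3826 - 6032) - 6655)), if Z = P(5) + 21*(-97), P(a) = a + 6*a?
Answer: 297081324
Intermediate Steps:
P(a) = 7*a
Z = -2002 (Z = 7*5 + 21*(-97) = 35 - 2037 = -2002)
(18656 - 46004)*(Z + ((3826 - 6032) - 6655)) = (18656 - 46004)*(-2002 + ((3826 - 6032) - 6655)) = -27348*(-2002 + (-2206 - 6655)) = -27348*(-2002 - 8861) = -27348*(-10863) = 297081324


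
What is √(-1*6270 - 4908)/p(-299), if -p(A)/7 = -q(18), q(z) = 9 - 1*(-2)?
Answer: 9*I*√138/77 ≈ 1.3731*I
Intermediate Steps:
q(z) = 11 (q(z) = 9 + 2 = 11)
p(A) = 77 (p(A) = -(-7)*11 = -7*(-11) = 77)
√(-1*6270 - 4908)/p(-299) = √(-1*6270 - 4908)/77 = √(-6270 - 4908)*(1/77) = √(-11178)*(1/77) = (9*I*√138)*(1/77) = 9*I*√138/77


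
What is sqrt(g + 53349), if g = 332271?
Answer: 2*sqrt(96405) ≈ 620.98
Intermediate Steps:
sqrt(g + 53349) = sqrt(332271 + 53349) = sqrt(385620) = 2*sqrt(96405)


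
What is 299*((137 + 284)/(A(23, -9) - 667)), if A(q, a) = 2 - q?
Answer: -125879/688 ≈ -182.96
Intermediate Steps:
299*((137 + 284)/(A(23, -9) - 667)) = 299*((137 + 284)/((2 - 1*23) - 667)) = 299*(421/((2 - 23) - 667)) = 299*(421/(-21 - 667)) = 299*(421/(-688)) = 299*(421*(-1/688)) = 299*(-421/688) = -125879/688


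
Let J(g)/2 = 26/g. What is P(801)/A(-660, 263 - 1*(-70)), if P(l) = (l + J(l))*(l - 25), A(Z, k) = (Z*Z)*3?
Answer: 62240341/130843350 ≈ 0.47569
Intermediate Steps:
A(Z, k) = 3*Z² (A(Z, k) = Z²*3 = 3*Z²)
J(g) = 52/g (J(g) = 2*(26/g) = 52/g)
P(l) = (-25 + l)*(l + 52/l) (P(l) = (l + 52/l)*(l - 25) = (l + 52/l)*(-25 + l) = (-25 + l)*(l + 52/l))
P(801)/A(-660, 263 - 1*(-70)) = (52 + 801² - 1300/801 - 25*801)/((3*(-660)²)) = (52 + 641601 - 1300*1/801 - 20025)/((3*435600)) = (52 + 641601 - 1300/801 - 20025)/1306800 = (497922728/801)*(1/1306800) = 62240341/130843350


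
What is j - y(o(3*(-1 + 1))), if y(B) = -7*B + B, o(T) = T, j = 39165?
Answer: 39165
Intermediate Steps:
y(B) = -6*B
j - y(o(3*(-1 + 1))) = 39165 - (-6)*3*(-1 + 1) = 39165 - (-6)*3*0 = 39165 - (-6)*0 = 39165 - 1*0 = 39165 + 0 = 39165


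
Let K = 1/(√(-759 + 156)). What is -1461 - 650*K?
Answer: -1461 + 650*I*√67/201 ≈ -1461.0 + 26.47*I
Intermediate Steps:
K = -I*√67/201 (K = 1/(√(-603)) = 1/(3*I*√67) = -I*√67/201 ≈ -0.040723*I)
-1461 - 650*K = -1461 - (-650)*I*√67/201 = -1461 + 650*I*√67/201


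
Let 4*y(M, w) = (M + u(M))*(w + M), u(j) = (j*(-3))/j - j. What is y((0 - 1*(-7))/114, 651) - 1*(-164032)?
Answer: 24858643/152 ≈ 1.6354e+5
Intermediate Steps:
u(j) = -3 - j (u(j) = (-3*j)/j - j = -3 - j)
y(M, w) = -3*M/4 - 3*w/4 (y(M, w) = ((M + (-3 - M))*(w + M))/4 = (-3*(M + w))/4 = (-3*M - 3*w)/4 = -3*M/4 - 3*w/4)
y((0 - 1*(-7))/114, 651) - 1*(-164032) = (-3*(0 - 1*(-7))/(4*114) - ¾*651) - 1*(-164032) = (-3*(0 + 7)/(4*114) - 1953/4) + 164032 = (-21/(4*114) - 1953/4) + 164032 = (-¾*7/114 - 1953/4) + 164032 = (-7/152 - 1953/4) + 164032 = -74221/152 + 164032 = 24858643/152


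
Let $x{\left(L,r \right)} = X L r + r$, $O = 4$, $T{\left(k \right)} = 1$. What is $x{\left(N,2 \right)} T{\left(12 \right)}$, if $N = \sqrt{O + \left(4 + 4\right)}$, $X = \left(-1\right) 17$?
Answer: $2 - 68 \sqrt{3} \approx -115.78$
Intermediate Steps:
$X = -17$
$N = 2 \sqrt{3}$ ($N = \sqrt{4 + \left(4 + 4\right)} = \sqrt{4 + 8} = \sqrt{12} = 2 \sqrt{3} \approx 3.4641$)
$x{\left(L,r \right)} = r - 17 L r$ ($x{\left(L,r \right)} = - 17 L r + r = r - 17 L r$)
$x{\left(N,2 \right)} T{\left(12 \right)} = 2 \left(1 - 17 \cdot 2 \sqrt{3}\right) 1 = 2 \left(1 - 34 \sqrt{3}\right) 1 = \left(2 - 68 \sqrt{3}\right) 1 = 2 - 68 \sqrt{3}$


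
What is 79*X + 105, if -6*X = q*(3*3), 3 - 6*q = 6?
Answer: 657/4 ≈ 164.25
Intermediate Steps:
q = -½ (q = ½ - ⅙*6 = ½ - 1 = -½ ≈ -0.50000)
X = ¾ (X = -(-1)*3*3/12 = -(-1)*9/12 = -⅙*(-9/2) = ¾ ≈ 0.75000)
79*X + 105 = 79*(¾) + 105 = 237/4 + 105 = 657/4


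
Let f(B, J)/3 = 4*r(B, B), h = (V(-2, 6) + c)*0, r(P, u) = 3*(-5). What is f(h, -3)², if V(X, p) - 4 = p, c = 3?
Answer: 32400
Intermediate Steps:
V(X, p) = 4 + p
r(P, u) = -15
h = 0 (h = ((4 + 6) + 3)*0 = (10 + 3)*0 = 13*0 = 0)
f(B, J) = -180 (f(B, J) = 3*(4*(-15)) = 3*(-60) = -180)
f(h, -3)² = (-180)² = 32400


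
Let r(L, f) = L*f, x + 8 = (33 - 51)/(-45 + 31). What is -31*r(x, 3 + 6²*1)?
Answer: 56823/7 ≈ 8117.6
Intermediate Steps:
x = -47/7 (x = -8 + (33 - 51)/(-45 + 31) = -8 - 18/(-14) = -8 - 18*(-1/14) = -8 + 9/7 = -47/7 ≈ -6.7143)
-31*r(x, 3 + 6²*1) = -(-1457)*(3 + 6²*1)/7 = -(-1457)*(3 + 36*1)/7 = -(-1457)*(3 + 36)/7 = -(-1457)*39/7 = -31*(-1833/7) = 56823/7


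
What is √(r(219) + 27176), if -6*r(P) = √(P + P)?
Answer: √(978336 - 6*√438)/6 ≈ 164.84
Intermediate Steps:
r(P) = -√2*√P/6 (r(P) = -√(P + P)/6 = -√2*√P/6)
√(r(219) + 27176) = √(-√2*√219/6 + 27176) = √(-√438/6 + 27176) = √(27176 - √438/6)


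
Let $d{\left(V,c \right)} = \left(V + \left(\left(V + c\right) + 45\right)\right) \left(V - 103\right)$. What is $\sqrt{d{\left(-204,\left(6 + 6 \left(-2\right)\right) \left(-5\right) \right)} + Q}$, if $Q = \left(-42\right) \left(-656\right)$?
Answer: $\sqrt{129783} \approx 360.25$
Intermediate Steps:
$Q = 27552$
$d{\left(V,c \right)} = \left(-103 + V\right) \left(45 + c + 2 V\right)$ ($d{\left(V,c \right)} = \left(V + \left(45 + V + c\right)\right) \left(-103 + V\right) = \left(45 + c + 2 V\right) \left(-103 + V\right) = \left(-103 + V\right) \left(45 + c + 2 V\right)$)
$\sqrt{d{\left(-204,\left(6 + 6 \left(-2\right)\right) \left(-5\right) \right)} + Q} = \sqrt{\left(-4635 - -32844 - 103 \left(6 + 6 \left(-2\right)\right) \left(-5\right) + 2 \left(-204\right)^{2} - 204 \left(6 + 6 \left(-2\right)\right) \left(-5\right)\right) + 27552} = \sqrt{\left(-4635 + 32844 - 103 \left(6 - 12\right) \left(-5\right) + 2 \cdot 41616 - 204 \left(6 - 12\right) \left(-5\right)\right) + 27552} = \sqrt{\left(-4635 + 32844 - 103 \left(\left(-6\right) \left(-5\right)\right) + 83232 - 204 \left(\left(-6\right) \left(-5\right)\right)\right) + 27552} = \sqrt{\left(-4635 + 32844 - 3090 + 83232 - 6120\right) + 27552} = \sqrt{102231 + 27552} = \sqrt{129783}$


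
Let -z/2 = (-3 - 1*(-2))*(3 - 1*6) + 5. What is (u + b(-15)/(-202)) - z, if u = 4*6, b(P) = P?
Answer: 8095/202 ≈ 40.074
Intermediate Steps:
u = 24
z = -16 (z = -2*((-3 - 1*(-2))*(3 - 1*6) + 5) = -2*((-3 + 2)*(3 - 6) + 5) = -2*(-1*(-3) + 5) = -2*(3 + 5) = -2*8 = -16)
(u + b(-15)/(-202)) - z = (24 - 15/(-202)) - 1*(-16) = (24 - 15*(-1/202)) + 16 = (24 + 15/202) + 16 = 4863/202 + 16 = 8095/202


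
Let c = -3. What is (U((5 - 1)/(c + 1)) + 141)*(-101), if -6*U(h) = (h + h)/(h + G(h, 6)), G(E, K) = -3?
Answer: -213413/15 ≈ -14228.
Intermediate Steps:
U(h) = -h/(3*(-3 + h)) (U(h) = -(h + h)/(6*(h - 3)) = -2*h/(6*(-3 + h)) = -h/(3*(-3 + h)))
(U((5 - 1)/(c + 1)) + 141)*(-101) = (-(5 - 1)/(-3 + 1)/(-9 + 3*((5 - 1)/(-3 + 1))) + 141)*(-101) = (-4/(-2)/(-9 + 3*(4/(-2))) + 141)*(-101) = (-4*(-½)/(-9 + 3*(4*(-½))) + 141)*(-101) = (-1*(-2)/(-9 + 3*(-2)) + 141)*(-101) = (-1*(-2)/(-9 - 6) + 141)*(-101) = (-1*(-2)/(-15) + 141)*(-101) = (-1*(-2)*(-1/15) + 141)*(-101) = (-2/15 + 141)*(-101) = (2113/15)*(-101) = -213413/15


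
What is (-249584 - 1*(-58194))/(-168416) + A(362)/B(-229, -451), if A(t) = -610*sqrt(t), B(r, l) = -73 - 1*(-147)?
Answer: 95695/84208 - 305*sqrt(362)/37 ≈ -155.70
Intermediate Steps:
B(r, l) = 74 (B(r, l) = -73 + 147 = 74)
(-249584 - 1*(-58194))/(-168416) + A(362)/B(-229, -451) = (-249584 - 1*(-58194))/(-168416) - 610*sqrt(362)/74 = (-249584 + 58194)*(-1/168416) - 610*sqrt(362)*(1/74) = -191390*(-1/168416) - 305*sqrt(362)/37 = 95695/84208 - 305*sqrt(362)/37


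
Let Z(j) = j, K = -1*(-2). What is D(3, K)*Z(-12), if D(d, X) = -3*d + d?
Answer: 72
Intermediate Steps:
K = 2
D(d, X) = -2*d
D(3, K)*Z(-12) = -2*3*(-12) = -6*(-12) = 72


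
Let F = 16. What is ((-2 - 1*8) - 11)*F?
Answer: -336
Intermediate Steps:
((-2 - 1*8) - 11)*F = ((-2 - 1*8) - 11)*16 = ((-2 - 8) - 11)*16 = (-10 - 11)*16 = -21*16 = -336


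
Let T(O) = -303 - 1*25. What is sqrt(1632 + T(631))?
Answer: 2*sqrt(326) ≈ 36.111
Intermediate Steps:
T(O) = -328 (T(O) = -303 - 25 = -328)
sqrt(1632 + T(631)) = sqrt(1632 - 328) = sqrt(1304) = 2*sqrt(326)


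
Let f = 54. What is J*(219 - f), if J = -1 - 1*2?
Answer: -495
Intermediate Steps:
J = -3 (J = -1 - 2 = -3)
J*(219 - f) = -3*(219 - 1*54) = -3*(219 - 54) = -3*165 = -495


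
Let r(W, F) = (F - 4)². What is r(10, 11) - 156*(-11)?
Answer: 1765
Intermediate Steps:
r(W, F) = (-4 + F)²
r(10, 11) - 156*(-11) = (-4 + 11)² - 156*(-11) = 7² + 1716 = 49 + 1716 = 1765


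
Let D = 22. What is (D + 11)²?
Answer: 1089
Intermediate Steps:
(D + 11)² = (22 + 11)² = 33² = 1089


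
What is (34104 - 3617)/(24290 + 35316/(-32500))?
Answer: 247706875/197347421 ≈ 1.2552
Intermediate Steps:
(34104 - 3617)/(24290 + 35316/(-32500)) = 30487/(24290 + 35316*(-1/32500)) = 30487/(24290 - 8829/8125) = 30487/(197347421/8125) = 30487*(8125/197347421) = 247706875/197347421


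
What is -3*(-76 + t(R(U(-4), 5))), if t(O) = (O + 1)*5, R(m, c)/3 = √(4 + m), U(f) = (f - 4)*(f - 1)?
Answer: 213 - 90*√11 ≈ -85.496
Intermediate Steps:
U(f) = (-1 + f)*(-4 + f) (U(f) = (-4 + f)*(-1 + f) = (-1 + f)*(-4 + f))
R(m, c) = 3*√(4 + m)
t(O) = 5 + 5*O (t(O) = (1 + O)*5 = 5 + 5*O)
-3*(-76 + t(R(U(-4), 5))) = -3*(-76 + (5 + 5*(3*√(4 + (4 + (-4)² - 5*(-4)))))) = -3*(-76 + (5 + 5*(3*√(4 + (4 + 16 + 20))))) = -3*(-76 + (5 + 5*(3*√(4 + 40)))) = -3*(-76 + (5 + 5*(3*√44))) = -3*(-76 + (5 + 5*(3*(2*√11)))) = -3*(-76 + (5 + 5*(6*√11))) = -3*(-76 + (5 + 30*√11)) = -3*(-71 + 30*√11) = 213 - 90*√11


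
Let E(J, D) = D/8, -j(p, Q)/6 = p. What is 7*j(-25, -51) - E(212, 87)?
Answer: 8313/8 ≈ 1039.1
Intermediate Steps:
j(p, Q) = -6*p
E(J, D) = D/8
7*j(-25, -51) - E(212, 87) = 7*(-6*(-25)) - 87/8 = 7*150 - 1*87/8 = 1050 - 87/8 = 8313/8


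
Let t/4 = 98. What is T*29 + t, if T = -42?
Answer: -826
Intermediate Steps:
t = 392 (t = 4*98 = 392)
T*29 + t = -42*29 + 392 = -1218 + 392 = -826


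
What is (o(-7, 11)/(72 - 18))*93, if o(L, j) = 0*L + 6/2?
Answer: 31/6 ≈ 5.1667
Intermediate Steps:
o(L, j) = 3 (o(L, j) = 0 + 6*(½) = 0 + 3 = 3)
(o(-7, 11)/(72 - 18))*93 = (3/(72 - 18))*93 = (3/54)*93 = (3*(1/54))*93 = (1/18)*93 = 31/6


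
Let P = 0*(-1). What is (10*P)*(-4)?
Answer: 0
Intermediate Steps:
P = 0
(10*P)*(-4) = (10*0)*(-4) = 0*(-4) = 0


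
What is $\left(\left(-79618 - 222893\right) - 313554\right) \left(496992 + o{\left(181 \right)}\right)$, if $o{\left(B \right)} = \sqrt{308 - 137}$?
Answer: $-306179376480 - 1848195 \sqrt{19} \approx -3.0619 \cdot 10^{11}$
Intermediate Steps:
$o{\left(B \right)} = 3 \sqrt{19}$ ($o{\left(B \right)} = \sqrt{171} = 3 \sqrt{19}$)
$\left(\left(-79618 - 222893\right) - 313554\right) \left(496992 + o{\left(181 \right)}\right) = \left(\left(-79618 - 222893\right) - 313554\right) \left(496992 + 3 \sqrt{19}\right) = \left(-302511 - 313554\right) \left(496992 + 3 \sqrt{19}\right) = - 616065 \left(496992 + 3 \sqrt{19}\right) = -306179376480 - 1848195 \sqrt{19}$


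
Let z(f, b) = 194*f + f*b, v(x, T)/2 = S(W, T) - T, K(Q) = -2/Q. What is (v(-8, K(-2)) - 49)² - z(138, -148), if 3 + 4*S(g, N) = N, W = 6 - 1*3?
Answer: -3644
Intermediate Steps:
W = 3 (W = 6 - 3 = 3)
S(g, N) = -¾ + N/4
v(x, T) = -3/2 - 3*T/2 (v(x, T) = 2*((-¾ + T/4) - T) = 2*(-¾ - 3*T/4) = -3/2 - 3*T/2)
z(f, b) = 194*f + b*f
(v(-8, K(-2)) - 49)² - z(138, -148) = ((-3/2 - (-3)/(-2)) - 49)² - 138*(194 - 148) = ((-3/2 - (-3)*(-1)/2) - 49)² - 138*46 = ((-3/2 - 3/2*1) - 49)² - 1*6348 = ((-3/2 - 3/2) - 49)² - 6348 = (-3 - 49)² - 6348 = (-52)² - 6348 = 2704 - 6348 = -3644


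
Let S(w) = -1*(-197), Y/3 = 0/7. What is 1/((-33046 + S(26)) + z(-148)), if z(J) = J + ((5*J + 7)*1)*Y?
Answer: -1/32997 ≈ -3.0306e-5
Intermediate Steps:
Y = 0 (Y = 3*(0/7) = 3*(0*(⅐)) = 3*0 = 0)
S(w) = 197
z(J) = J (z(J) = J + ((5*J + 7)*1)*0 = J + ((7 + 5*J)*1)*0 = J + (7 + 5*J)*0 = J + 0 = J)
1/((-33046 + S(26)) + z(-148)) = 1/((-33046 + 197) - 148) = 1/(-32849 - 148) = 1/(-32997) = -1/32997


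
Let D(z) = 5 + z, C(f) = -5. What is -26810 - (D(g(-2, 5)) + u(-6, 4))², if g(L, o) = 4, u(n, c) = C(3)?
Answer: -26826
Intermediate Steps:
u(n, c) = -5
-26810 - (D(g(-2, 5)) + u(-6, 4))² = -26810 - ((5 + 4) - 5)² = -26810 - (9 - 5)² = -26810 - 1*4² = -26810 - 1*16 = -26810 - 16 = -26826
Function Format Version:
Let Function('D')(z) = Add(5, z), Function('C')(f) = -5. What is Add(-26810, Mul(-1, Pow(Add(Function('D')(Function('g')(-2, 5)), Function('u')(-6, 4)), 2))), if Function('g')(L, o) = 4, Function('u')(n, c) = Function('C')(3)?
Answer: -26826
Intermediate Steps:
Function('u')(n, c) = -5
Add(-26810, Mul(-1, Pow(Add(Function('D')(Function('g')(-2, 5)), Function('u')(-6, 4)), 2))) = Add(-26810, Mul(-1, Pow(Add(Add(5, 4), -5), 2))) = Add(-26810, Mul(-1, Pow(Add(9, -5), 2))) = Add(-26810, Mul(-1, Pow(4, 2))) = Add(-26810, Mul(-1, 16)) = Add(-26810, -16) = -26826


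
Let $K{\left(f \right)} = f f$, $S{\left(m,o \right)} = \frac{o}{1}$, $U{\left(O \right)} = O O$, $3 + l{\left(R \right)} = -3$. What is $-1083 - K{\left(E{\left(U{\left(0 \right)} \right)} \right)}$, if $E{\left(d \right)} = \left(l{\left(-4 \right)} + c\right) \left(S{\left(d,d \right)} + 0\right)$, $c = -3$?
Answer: $-1083$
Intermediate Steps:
$l{\left(R \right)} = -6$ ($l{\left(R \right)} = -3 - 3 = -6$)
$U{\left(O \right)} = O^{2}$
$S{\left(m,o \right)} = o$ ($S{\left(m,o \right)} = o 1 = o$)
$E{\left(d \right)} = - 9 d$ ($E{\left(d \right)} = \left(-6 - 3\right) \left(d + 0\right) = - 9 d$)
$K{\left(f \right)} = f^{2}$
$-1083 - K{\left(E{\left(U{\left(0 \right)} \right)} \right)} = -1083 - \left(- 9 \cdot 0^{2}\right)^{2} = -1083 - \left(\left(-9\right) 0\right)^{2} = -1083 - 0^{2} = -1083 - 0 = -1083 + 0 = -1083$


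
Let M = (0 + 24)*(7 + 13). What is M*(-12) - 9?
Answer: -5769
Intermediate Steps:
M = 480 (M = 24*20 = 480)
M*(-12) - 9 = 480*(-12) - 9 = -5760 - 9 = -5769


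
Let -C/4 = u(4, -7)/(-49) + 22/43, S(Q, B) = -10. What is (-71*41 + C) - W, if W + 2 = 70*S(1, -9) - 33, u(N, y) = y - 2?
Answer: -4590692/2107 ≈ -2178.8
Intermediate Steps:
u(N, y) = -2 + y
C = -5860/2107 (C = -4*((-2 - 7)/(-49) + 22/43) = -4*(-9*(-1/49) + 22*(1/43)) = -4*(9/49 + 22/43) = -4*1465/2107 = -5860/2107 ≈ -2.7812)
W = -735 (W = -2 + (70*(-10) - 33) = -2 + (-700 - 33) = -2 - 733 = -735)
(-71*41 + C) - W = (-71*41 - 5860/2107) - 1*(-735) = (-2911 - 5860/2107) + 735 = -6139337/2107 + 735 = -4590692/2107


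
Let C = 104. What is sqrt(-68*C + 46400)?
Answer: 4*sqrt(2458) ≈ 198.31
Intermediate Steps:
sqrt(-68*C + 46400) = sqrt(-68*104 + 46400) = sqrt(-7072 + 46400) = sqrt(39328) = 4*sqrt(2458)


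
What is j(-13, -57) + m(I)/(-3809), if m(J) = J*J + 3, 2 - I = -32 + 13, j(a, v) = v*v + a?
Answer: 12325480/3809 ≈ 3235.9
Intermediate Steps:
j(a, v) = a + v² (j(a, v) = v² + a = a + v²)
I = 21 (I = 2 - (-32 + 13) = 2 - 1*(-19) = 2 + 19 = 21)
m(J) = 3 + J² (m(J) = J² + 3 = 3 + J²)
j(-13, -57) + m(I)/(-3809) = (-13 + (-57)²) + (3 + 21²)/(-3809) = (-13 + 3249) + (3 + 441)*(-1/3809) = 3236 + 444*(-1/3809) = 3236 - 444/3809 = 12325480/3809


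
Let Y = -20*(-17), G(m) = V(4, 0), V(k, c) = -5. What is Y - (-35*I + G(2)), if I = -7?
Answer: 100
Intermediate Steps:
G(m) = -5
Y = 340
Y - (-35*I + G(2)) = 340 - (-35*(-7) - 5) = 340 - (245 - 5) = 340 - 1*240 = 340 - 240 = 100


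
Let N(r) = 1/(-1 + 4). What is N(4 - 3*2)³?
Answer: 1/27 ≈ 0.037037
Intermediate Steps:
N(r) = ⅓ (N(r) = 1/3 = ⅓)
N(4 - 3*2)³ = (⅓)³ = 1/27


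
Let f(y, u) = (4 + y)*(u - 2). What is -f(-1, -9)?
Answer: 33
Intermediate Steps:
f(y, u) = (-2 + u)*(4 + y) (f(y, u) = (4 + y)*(-2 + u) = (-2 + u)*(4 + y))
-f(-1, -9) = -(-8 - 2*(-1) + 4*(-9) - 9*(-1)) = -(-8 + 2 - 36 + 9) = -1*(-33) = 33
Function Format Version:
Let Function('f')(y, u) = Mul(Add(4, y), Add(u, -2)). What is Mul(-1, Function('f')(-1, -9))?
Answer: 33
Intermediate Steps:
Function('f')(y, u) = Mul(Add(-2, u), Add(4, y)) (Function('f')(y, u) = Mul(Add(4, y), Add(-2, u)) = Mul(Add(-2, u), Add(4, y)))
Mul(-1, Function('f')(-1, -9)) = Mul(-1, Add(-8, Mul(-2, -1), Mul(4, -9), Mul(-9, -1))) = Mul(-1, Add(-8, 2, -36, 9)) = Mul(-1, -33) = 33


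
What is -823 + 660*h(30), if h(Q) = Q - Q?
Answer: -823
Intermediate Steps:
h(Q) = 0
-823 + 660*h(30) = -823 + 660*0 = -823 + 0 = -823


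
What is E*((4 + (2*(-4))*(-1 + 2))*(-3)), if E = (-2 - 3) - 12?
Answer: -204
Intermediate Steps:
E = -17 (E = -5 - 12 = -17)
E*((4 + (2*(-4))*(-1 + 2))*(-3)) = -17*(4 + (2*(-4))*(-1 + 2))*(-3) = -17*(4 - 8*1)*(-3) = -17*(4 - 8)*(-3) = -(-68)*(-3) = -17*12 = -204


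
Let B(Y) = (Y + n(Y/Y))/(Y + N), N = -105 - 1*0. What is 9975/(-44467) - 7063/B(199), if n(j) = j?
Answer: -14762307287/4446700 ≈ -3319.8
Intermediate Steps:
N = -105 (N = -105 + 0 = -105)
B(Y) = (1 + Y)/(-105 + Y) (B(Y) = (Y + Y/Y)/(Y - 105) = (Y + 1)/(-105 + Y) = (1 + Y)/(-105 + Y))
9975/(-44467) - 7063/B(199) = 9975/(-44467) - 7063*(-105 + 199)/(1 + 199) = 9975*(-1/44467) - 7063/(200/94) = -9975/44467 - 7063/((1/94)*200) = -9975/44467 - 7063/100/47 = -9975/44467 - 7063*47/100 = -9975/44467 - 331961/100 = -14762307287/4446700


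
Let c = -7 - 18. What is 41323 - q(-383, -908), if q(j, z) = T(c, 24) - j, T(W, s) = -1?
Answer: 40941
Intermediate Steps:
c = -25
q(j, z) = -1 - j
41323 - q(-383, -908) = 41323 - (-1 - 1*(-383)) = 41323 - (-1 + 383) = 41323 - 1*382 = 41323 - 382 = 40941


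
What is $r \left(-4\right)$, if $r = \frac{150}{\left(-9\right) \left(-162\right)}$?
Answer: $- \frac{100}{243} \approx -0.41152$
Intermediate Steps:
$r = \frac{25}{243}$ ($r = \frac{150}{1458} = 150 \cdot \frac{1}{1458} = \frac{25}{243} \approx 0.10288$)
$r \left(-4\right) = \frac{25}{243} \left(-4\right) = - \frac{100}{243}$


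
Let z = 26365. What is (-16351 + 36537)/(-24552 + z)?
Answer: 20186/1813 ≈ 11.134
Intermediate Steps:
(-16351 + 36537)/(-24552 + z) = (-16351 + 36537)/(-24552 + 26365) = 20186/1813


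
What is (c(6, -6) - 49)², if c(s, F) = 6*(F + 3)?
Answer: 4489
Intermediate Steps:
c(s, F) = 18 + 6*F (c(s, F) = 6*(3 + F) = 18 + 6*F)
(c(6, -6) - 49)² = ((18 + 6*(-6)) - 49)² = ((18 - 36) - 49)² = (-18 - 49)² = (-67)² = 4489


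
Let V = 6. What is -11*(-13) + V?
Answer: 149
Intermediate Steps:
-11*(-13) + V = -11*(-13) + 6 = 143 + 6 = 149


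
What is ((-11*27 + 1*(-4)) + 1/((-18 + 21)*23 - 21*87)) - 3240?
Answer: -6225079/1758 ≈ -3541.0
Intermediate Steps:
((-11*27 + 1*(-4)) + 1/((-18 + 21)*23 - 21*87)) - 3240 = ((-297 - 4) + 1/(3*23 - 1827)) - 3240 = (-301 + 1/(69 - 1827)) - 3240 = (-301 + 1/(-1758)) - 3240 = (-301 - 1/1758) - 3240 = -529159/1758 - 3240 = -6225079/1758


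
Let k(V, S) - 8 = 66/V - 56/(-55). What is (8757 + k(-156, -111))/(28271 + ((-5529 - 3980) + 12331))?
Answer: 12534801/44462990 ≈ 0.28192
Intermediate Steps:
k(V, S) = 496/55 + 66/V (k(V, S) = 8 + (66/V - 56/(-55)) = 8 + (66/V - 56*(-1/55)) = 8 + (66/V + 56/55) = 8 + (56/55 + 66/V) = 496/55 + 66/V)
(8757 + k(-156, -111))/(28271 + ((-5529 - 3980) + 12331)) = (8757 + (496/55 + 66/(-156)))/(28271 + ((-5529 - 3980) + 12331)) = (8757 + (496/55 + 66*(-1/156)))/(28271 + (-9509 + 12331)) = (8757 + (496/55 - 11/26))/(28271 + 2822) = (8757 + 12291/1430)/31093 = (12534801/1430)*(1/31093) = 12534801/44462990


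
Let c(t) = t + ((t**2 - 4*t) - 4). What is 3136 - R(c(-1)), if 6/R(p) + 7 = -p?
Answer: 21958/7 ≈ 3136.9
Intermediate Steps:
c(t) = -4 + t**2 - 3*t (c(t) = t + (-4 + t**2 - 4*t) = -4 + t**2 - 3*t)
R(p) = 6/(-7 - p)
3136 - R(c(-1)) = 3136 - (-6)/(7 + (-4 + (-1)**2 - 3*(-1))) = 3136 - (-6)/(7 + (-4 + 1 + 3)) = 3136 - (-6)/(7 + 0) = 3136 - (-6)/7 = 3136 - 1*(-6/7) = 3136 + 6/7 = 21958/7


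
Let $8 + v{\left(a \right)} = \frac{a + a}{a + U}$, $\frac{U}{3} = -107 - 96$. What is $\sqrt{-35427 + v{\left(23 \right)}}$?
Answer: $\frac{i \sqrt{3042066054}}{293} \approx 188.24 i$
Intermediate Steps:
$U = -609$ ($U = 3 \left(-107 - 96\right) = 3 \left(-203\right) = -609$)
$v{\left(a \right)} = -8 + \frac{2 a}{-609 + a}$ ($v{\left(a \right)} = -8 + \frac{a + a}{a - 609} = -8 + \frac{2 a}{-609 + a}$)
$\sqrt{-35427 + v{\left(23 \right)}} = \sqrt{-35427 + \frac{6 \left(812 - 23\right)}{-609 + 23}} = \sqrt{-35427 + \frac{6 \left(812 - 23\right)}{-586}} = \sqrt{-35427 + 6 \left(- \frac{1}{586}\right) 789} = \sqrt{-35427 - \frac{2367}{293}} = \sqrt{- \frac{10382478}{293}} = \frac{i \sqrt{3042066054}}{293}$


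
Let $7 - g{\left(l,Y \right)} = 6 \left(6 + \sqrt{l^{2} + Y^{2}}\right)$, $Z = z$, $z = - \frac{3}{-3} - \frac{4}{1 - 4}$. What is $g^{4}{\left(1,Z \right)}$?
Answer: $1931777 + 248936 \sqrt{58} \approx 3.8276 \cdot 10^{6}$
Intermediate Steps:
$z = \frac{7}{3}$ ($z = \left(-3\right) \left(- \frac{1}{3}\right) - \frac{4}{1 - 4} = 1 - \frac{4}{-3} = 1 - - \frac{4}{3} = 1 + \frac{4}{3} = \frac{7}{3} \approx 2.3333$)
$Z = \frac{7}{3} \approx 2.3333$
$g{\left(l,Y \right)} = -29 - 6 \sqrt{Y^{2} + l^{2}}$ ($g{\left(l,Y \right)} = 7 - 6 \left(6 + \sqrt{l^{2} + Y^{2}}\right) = 7 - 6 \left(6 + \sqrt{Y^{2} + l^{2}}\right) = 7 - \left(36 + 6 \sqrt{Y^{2} + l^{2}}\right) = -29 - 6 \sqrt{Y^{2} + l^{2}}$)
$g^{4}{\left(1,Z \right)} = \left(-29 - 6 \sqrt{\left(\frac{7}{3}\right)^{2} + 1^{2}}\right)^{4} = \left(-29 - 6 \sqrt{\frac{49}{9} + 1}\right)^{4} = \left(-29 - 6 \sqrt{\frac{58}{9}}\right)^{4} = \left(-29 - 6 \frac{\sqrt{58}}{3}\right)^{4} = \left(-29 - 2 \sqrt{58}\right)^{4}$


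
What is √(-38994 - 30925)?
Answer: I*√69919 ≈ 264.42*I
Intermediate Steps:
√(-38994 - 30925) = √(-69919) = I*√69919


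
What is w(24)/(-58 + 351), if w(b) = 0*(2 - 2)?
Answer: 0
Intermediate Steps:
w(b) = 0 (w(b) = 0*0 = 0)
w(24)/(-58 + 351) = 0/(-58 + 351) = 0/293 = 0*(1/293) = 0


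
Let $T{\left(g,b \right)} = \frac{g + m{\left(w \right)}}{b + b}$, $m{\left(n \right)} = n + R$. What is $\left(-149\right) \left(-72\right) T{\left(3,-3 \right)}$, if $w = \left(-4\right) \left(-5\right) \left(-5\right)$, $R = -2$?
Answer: $177012$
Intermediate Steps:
$w = -100$ ($w = 20 \left(-5\right) = -100$)
$m{\left(n \right)} = -2 + n$ ($m{\left(n \right)} = n - 2 = -2 + n$)
$T{\left(g,b \right)} = \frac{-102 + g}{2 b}$ ($T{\left(g,b \right)} = \frac{g - 102}{b + b} = \frac{g - 102}{2 b} = \left(-102 + g\right) \frac{1}{2 b} = \frac{-102 + g}{2 b}$)
$\left(-149\right) \left(-72\right) T{\left(3,-3 \right)} = \left(-149\right) \left(-72\right) \frac{-102 + 3}{2 \left(-3\right)} = 10728 \cdot \frac{1}{2} \left(- \frac{1}{3}\right) \left(-99\right) = 10728 \cdot \frac{33}{2} = 177012$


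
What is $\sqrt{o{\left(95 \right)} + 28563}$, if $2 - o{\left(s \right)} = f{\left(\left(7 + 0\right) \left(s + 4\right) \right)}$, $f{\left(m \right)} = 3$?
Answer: $\sqrt{28562} \approx 169.0$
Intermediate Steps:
$o{\left(s \right)} = -1$ ($o{\left(s \right)} = 2 - 3 = -1$)
$\sqrt{o{\left(95 \right)} + 28563} = \sqrt{-1 + 28563} = \sqrt{28562}$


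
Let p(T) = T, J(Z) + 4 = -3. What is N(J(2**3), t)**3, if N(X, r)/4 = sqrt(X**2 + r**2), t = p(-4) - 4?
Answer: 7232*sqrt(113) ≈ 76877.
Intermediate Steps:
J(Z) = -7 (J(Z) = -4 - 3 = -7)
t = -8 (t = -4 - 4 = -8)
N(X, r) = 4*sqrt(X**2 + r**2)
N(J(2**3), t)**3 = (4*sqrt((-7)**2 + (-8)**2))**3 = (4*sqrt(49 + 64))**3 = (4*sqrt(113))**3 = 7232*sqrt(113)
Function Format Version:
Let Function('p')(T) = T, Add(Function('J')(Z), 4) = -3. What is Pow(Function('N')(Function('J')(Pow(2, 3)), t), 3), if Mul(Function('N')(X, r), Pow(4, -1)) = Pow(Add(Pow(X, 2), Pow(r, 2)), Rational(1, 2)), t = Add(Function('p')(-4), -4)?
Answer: Mul(7232, Pow(113, Rational(1, 2))) ≈ 76877.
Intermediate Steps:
Function('J')(Z) = -7 (Function('J')(Z) = Add(-4, -3) = -7)
t = -8 (t = Add(-4, -4) = -8)
Function('N')(X, r) = Mul(4, Pow(Add(Pow(X, 2), Pow(r, 2)), Rational(1, 2)))
Pow(Function('N')(Function('J')(Pow(2, 3)), t), 3) = Pow(Mul(4, Pow(Add(Pow(-7, 2), Pow(-8, 2)), Rational(1, 2))), 3) = Pow(Mul(4, Pow(Add(49, 64), Rational(1, 2))), 3) = Pow(Mul(4, Pow(113, Rational(1, 2))), 3) = Mul(7232, Pow(113, Rational(1, 2)))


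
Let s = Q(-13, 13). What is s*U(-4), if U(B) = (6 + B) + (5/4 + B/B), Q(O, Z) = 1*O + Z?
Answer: 0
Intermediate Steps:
Q(O, Z) = O + Z
s = 0 (s = -13 + 13 = 0)
U(B) = 33/4 + B (U(B) = (6 + B) + (5*(¼) + 1) = (6 + B) + (5/4 + 1) = (6 + B) + 9/4 = 33/4 + B)
s*U(-4) = 0*(33/4 - 4) = 0*(17/4) = 0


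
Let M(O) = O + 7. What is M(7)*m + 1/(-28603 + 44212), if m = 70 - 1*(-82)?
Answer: 33215953/15609 ≈ 2128.0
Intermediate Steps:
M(O) = 7 + O
m = 152 (m = 70 + 82 = 152)
M(7)*m + 1/(-28603 + 44212) = (7 + 7)*152 + 1/(-28603 + 44212) = 14*152 + 1/15609 = 2128 + 1/15609 = 33215953/15609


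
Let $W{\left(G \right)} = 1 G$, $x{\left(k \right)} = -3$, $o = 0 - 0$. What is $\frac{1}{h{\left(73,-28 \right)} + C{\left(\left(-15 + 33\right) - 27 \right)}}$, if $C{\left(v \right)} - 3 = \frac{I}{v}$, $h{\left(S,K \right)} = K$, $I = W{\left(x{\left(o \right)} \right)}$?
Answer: $- \frac{3}{74} \approx -0.040541$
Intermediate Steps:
$o = 0$ ($o = 0 + 0 = 0$)
$W{\left(G \right)} = G$
$I = -3$
$C{\left(v \right)} = 3 - \frac{3}{v}$
$\frac{1}{h{\left(73,-28 \right)} + C{\left(\left(-15 + 33\right) - 27 \right)}} = \frac{1}{-28 + \left(3 - \frac{3}{\left(-15 + 33\right) - 27}\right)} = \frac{1}{-28 + \left(3 - \frac{3}{18 - 27}\right)} = \frac{1}{-28 + \left(3 - \frac{3}{-9}\right)} = \frac{1}{-28 + \left(3 - - \frac{1}{3}\right)} = \frac{1}{-28 + \left(3 + \frac{1}{3}\right)} = \frac{1}{-28 + \frac{10}{3}} = \frac{1}{- \frac{74}{3}} = - \frac{3}{74}$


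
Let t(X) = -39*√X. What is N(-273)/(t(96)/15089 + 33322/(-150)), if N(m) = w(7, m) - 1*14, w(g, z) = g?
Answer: 1991504466935025/63200867604573241 - 92684182500*√6/63200867604573241 ≈ 0.031507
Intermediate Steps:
N(m) = -7 (N(m) = 7 - 1*14 = 7 - 14 = -7)
N(-273)/(t(96)/15089 + 33322/(-150)) = -7/(-156*√6/15089 + 33322/(-150)) = -7/(-156*√6*(1/15089) + 33322*(-1/150)) = -7/(-156*√6*(1/15089) - 16661/75) = -7/(-156*√6/15089 - 16661/75) = -7/(-16661/75 - 156*√6/15089)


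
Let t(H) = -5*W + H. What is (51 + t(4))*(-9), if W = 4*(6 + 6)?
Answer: 1665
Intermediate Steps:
W = 48 (W = 4*12 = 48)
t(H) = -240 + H (t(H) = -5*48 + H = -240 + H)
(51 + t(4))*(-9) = (51 + (-240 + 4))*(-9) = (51 - 236)*(-9) = -185*(-9) = 1665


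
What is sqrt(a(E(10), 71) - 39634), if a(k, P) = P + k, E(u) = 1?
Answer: I*sqrt(39562) ≈ 198.9*I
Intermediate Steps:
sqrt(a(E(10), 71) - 39634) = sqrt((71 + 1) - 39634) = sqrt(72 - 39634) = sqrt(-39562) = I*sqrt(39562)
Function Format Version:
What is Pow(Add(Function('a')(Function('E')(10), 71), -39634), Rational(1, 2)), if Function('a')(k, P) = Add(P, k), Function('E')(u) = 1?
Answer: Mul(I, Pow(39562, Rational(1, 2))) ≈ Mul(198.90, I)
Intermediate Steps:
Pow(Add(Function('a')(Function('E')(10), 71), -39634), Rational(1, 2)) = Pow(Add(Add(71, 1), -39634), Rational(1, 2)) = Pow(Add(72, -39634), Rational(1, 2)) = Pow(-39562, Rational(1, 2)) = Mul(I, Pow(39562, Rational(1, 2)))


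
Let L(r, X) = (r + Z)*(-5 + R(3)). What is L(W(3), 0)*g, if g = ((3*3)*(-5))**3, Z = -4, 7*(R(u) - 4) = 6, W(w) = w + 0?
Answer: -91125/7 ≈ -13018.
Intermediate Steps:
W(w) = w
R(u) = 34/7 (R(u) = 4 + (1/7)*6 = 4 + 6/7 = 34/7)
g = -91125 (g = (9*(-5))**3 = (-45)**3 = -91125)
L(r, X) = 4/7 - r/7 (L(r, X) = (r - 4)*(-5 + 34/7) = (-4 + r)*(-1/7) = 4/7 - r/7)
L(W(3), 0)*g = (4/7 - 1/7*3)*(-91125) = (4/7 - 3/7)*(-91125) = (1/7)*(-91125) = -91125/7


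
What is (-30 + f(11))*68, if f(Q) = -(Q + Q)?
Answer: -3536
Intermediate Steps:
f(Q) = -2*Q
(-30 + f(11))*68 = (-30 - 2*11)*68 = (-30 - 22)*68 = -52*68 = -3536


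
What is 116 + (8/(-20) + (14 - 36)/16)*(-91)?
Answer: 11101/40 ≈ 277.52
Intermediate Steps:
116 + (8/(-20) + (14 - 36)/16)*(-91) = 116 + (8*(-1/20) - 22*1/16)*(-91) = 116 + (-2/5 - 11/8)*(-91) = 116 - 71/40*(-91) = 116 + 6461/40 = 11101/40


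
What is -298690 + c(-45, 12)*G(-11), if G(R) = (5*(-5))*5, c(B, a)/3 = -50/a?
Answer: -594255/2 ≈ -2.9713e+5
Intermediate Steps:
c(B, a) = -150/a (c(B, a) = 3*(-50/a) = -150/a)
G(R) = -125 (G(R) = -25*5 = -125)
-298690 + c(-45, 12)*G(-11) = -298690 - 150/12*(-125) = -298690 - 150*1/12*(-125) = -298690 - 25/2*(-125) = -298690 + 3125/2 = -594255/2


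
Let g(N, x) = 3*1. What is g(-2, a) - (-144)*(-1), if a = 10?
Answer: -141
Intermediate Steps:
g(N, x) = 3
g(-2, a) - (-144)*(-1) = 3 - (-144)*(-1) = 3 - 36*4 = 3 - 144 = -141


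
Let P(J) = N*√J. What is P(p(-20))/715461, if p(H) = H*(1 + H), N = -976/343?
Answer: -1952*√95/245403123 ≈ -7.7529e-5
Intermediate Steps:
N = -976/343 (N = -976*1/343 = -976/343 ≈ -2.8455)
P(J) = -976*√J/343
P(p(-20))/715461 = -976*2*√95/343/715461 = -976*2*√95/343*(1/715461) = -1952*√95/343*(1/715461) = -1952*√95/245403123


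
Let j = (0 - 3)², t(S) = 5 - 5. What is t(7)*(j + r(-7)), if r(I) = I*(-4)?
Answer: 0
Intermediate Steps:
t(S) = 0
j = 9 (j = (-3)² = 9)
r(I) = -4*I
t(7)*(j + r(-7)) = 0*(9 - 4*(-7)) = 0*(9 + 28) = 0*37 = 0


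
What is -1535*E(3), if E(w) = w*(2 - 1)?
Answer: -4605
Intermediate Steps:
E(w) = w (E(w) = w*1 = w)
-1535*E(3) = -1535*3 = -4605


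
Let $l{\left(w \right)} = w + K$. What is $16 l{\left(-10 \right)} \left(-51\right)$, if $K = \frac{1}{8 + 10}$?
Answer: $\frac{24344}{3} \approx 8114.7$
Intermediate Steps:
$K = \frac{1}{18} \approx 0.055556$
$l{\left(w \right)} = \frac{1}{18} + w$ ($l{\left(w \right)} = w + \frac{1}{18} = \frac{1}{18} + w$)
$16 l{\left(-10 \right)} \left(-51\right) = 16 \left(\frac{1}{18} - 10\right) \left(-51\right) = 16 \left(- \frac{179}{18}\right) \left(-51\right) = \left(- \frac{1432}{9}\right) \left(-51\right) = \frac{24344}{3}$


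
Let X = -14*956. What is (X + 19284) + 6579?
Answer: 12479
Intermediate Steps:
X = -13384
(X + 19284) + 6579 = (-13384 + 19284) + 6579 = 5900 + 6579 = 12479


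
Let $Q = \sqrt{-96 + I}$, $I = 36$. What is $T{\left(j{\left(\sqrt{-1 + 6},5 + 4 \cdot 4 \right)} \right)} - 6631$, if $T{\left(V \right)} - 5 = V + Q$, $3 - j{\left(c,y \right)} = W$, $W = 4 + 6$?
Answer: $-6633 + 2 i \sqrt{15} \approx -6633.0 + 7.746 i$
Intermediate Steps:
$W = 10$
$Q = 2 i \sqrt{15}$ ($Q = \sqrt{-96 + 36} = \sqrt{-60} = 2 i \sqrt{15} \approx 7.746 i$)
$j{\left(c,y \right)} = -7$ ($j{\left(c,y \right)} = 3 - 10 = -7$)
$T{\left(V \right)} = 5 + V + 2 i \sqrt{15}$ ($T{\left(V \right)} = 5 + \left(V + 2 i \sqrt{15}\right) = 5 + V + 2 i \sqrt{15}$)
$T{\left(j{\left(\sqrt{-1 + 6},5 + 4 \cdot 4 \right)} \right)} - 6631 = \left(5 - 7 + 2 i \sqrt{15}\right) - 6631 = \left(-2 + 2 i \sqrt{15}\right) - 6631 = -6633 + 2 i \sqrt{15}$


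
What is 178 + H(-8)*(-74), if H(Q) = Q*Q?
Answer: -4558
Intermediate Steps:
H(Q) = Q²
178 + H(-8)*(-74) = 178 + (-8)²*(-74) = 178 + 64*(-74) = 178 - 4736 = -4558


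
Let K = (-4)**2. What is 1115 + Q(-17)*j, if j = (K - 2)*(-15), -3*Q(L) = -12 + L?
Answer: -915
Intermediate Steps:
K = 16
Q(L) = 4 - L/3 (Q(L) = -(-12 + L)/3 = 4 - L/3)
j = -210 (j = (16 - 2)*(-15) = 14*(-15) = -210)
1115 + Q(-17)*j = 1115 + (4 - 1/3*(-17))*(-210) = 1115 + (4 + 17/3)*(-210) = 1115 + (29/3)*(-210) = 1115 - 2030 = -915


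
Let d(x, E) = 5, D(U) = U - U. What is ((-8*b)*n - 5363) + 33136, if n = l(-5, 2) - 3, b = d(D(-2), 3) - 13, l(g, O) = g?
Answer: 27261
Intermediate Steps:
D(U) = 0
b = -8 (b = 5 - 13 = -8)
n = -8 (n = -5 - 3 = -8)
((-8*b)*n - 5363) + 33136 = (-8*(-8)*(-8) - 5363) + 33136 = (64*(-8) - 5363) + 33136 = (-512 - 5363) + 33136 = -5875 + 33136 = 27261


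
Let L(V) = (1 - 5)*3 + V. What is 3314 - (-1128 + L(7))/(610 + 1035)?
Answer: 5452663/1645 ≈ 3314.7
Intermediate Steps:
L(V) = -12 + V (L(V) = -4*3 + V = -12 + V)
3314 - (-1128 + L(7))/(610 + 1035) = 3314 - (-1128 + (-12 + 7))/(610 + 1035) = 3314 - (-1128 - 5)/1645 = 3314 - (-1133)/1645 = 3314 - 1*(-1133/1645) = 3314 + 1133/1645 = 5452663/1645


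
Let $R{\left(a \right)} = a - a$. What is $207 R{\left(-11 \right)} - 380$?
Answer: $-380$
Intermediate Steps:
$R{\left(a \right)} = 0$
$207 R{\left(-11 \right)} - 380 = 207 \cdot 0 - 380 = 0 - 380 = -380$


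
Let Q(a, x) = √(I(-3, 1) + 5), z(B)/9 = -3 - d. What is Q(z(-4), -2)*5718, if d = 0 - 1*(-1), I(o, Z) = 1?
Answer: 5718*√6 ≈ 14006.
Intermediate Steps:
d = 1 (d = 0 + 1 = 1)
z(B) = -36 (z(B) = 9*(-3 - 1*1) = 9*(-3 - 1) = 9*(-4) = -36)
Q(a, x) = √6 (Q(a, x) = √(1 + 5) = √6)
Q(z(-4), -2)*5718 = √6*5718 = 5718*√6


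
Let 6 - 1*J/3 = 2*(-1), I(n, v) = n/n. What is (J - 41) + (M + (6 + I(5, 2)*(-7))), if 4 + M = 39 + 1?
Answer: 18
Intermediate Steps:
I(n, v) = 1
M = 36 (M = -4 + (39 + 1) = -4 + 40 = 36)
J = 24 (J = 18 - 6*(-1) = 18 - 3*(-2) = 18 + 6 = 24)
(J - 41) + (M + (6 + I(5, 2)*(-7))) = (24 - 41) + (36 + (6 + 1*(-7))) = -17 + (36 + (6 - 7)) = -17 + (36 - 1) = -17 + 35 = 18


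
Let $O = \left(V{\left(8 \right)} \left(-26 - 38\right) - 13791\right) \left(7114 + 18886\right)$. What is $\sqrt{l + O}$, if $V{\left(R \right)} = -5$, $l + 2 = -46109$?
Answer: $i \sqrt{350292111} \approx 18716.0 i$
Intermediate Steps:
$l = -46111$ ($l = -2 - 46109 = -46111$)
$O = -350246000$ ($O = \left(- 5 \left(-26 - 38\right) - 13791\right) \left(7114 + 18886\right) = \left(\left(-5\right) \left(-64\right) - 13791\right) 26000 = \left(320 - 13791\right) 26000 = \left(-13471\right) 26000 = -350246000$)
$\sqrt{l + O} = \sqrt{-46111 - 350246000} = \sqrt{-350292111} = i \sqrt{350292111}$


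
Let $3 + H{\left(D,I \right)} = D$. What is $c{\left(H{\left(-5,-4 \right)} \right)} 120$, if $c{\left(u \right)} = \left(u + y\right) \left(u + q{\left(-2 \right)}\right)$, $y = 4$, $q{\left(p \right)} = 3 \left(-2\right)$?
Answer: $6720$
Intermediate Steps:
$H{\left(D,I \right)} = -3 + D$
$q{\left(p \right)} = -6$
$c{\left(u \right)} = \left(-6 + u\right) \left(4 + u\right)$ ($c{\left(u \right)} = \left(u + 4\right) \left(u - 6\right) = \left(4 + u\right) \left(-6 + u\right) = \left(-6 + u\right) \left(4 + u\right)$)
$c{\left(H{\left(-5,-4 \right)} \right)} 120 = \left(-24 + \left(-3 - 5\right)^{2} - 2 \left(-3 - 5\right)\right) 120 = \left(-24 + \left(-8\right)^{2} - -16\right) 120 = \left(-24 + 64 + 16\right) 120 = 56 \cdot 120 = 6720$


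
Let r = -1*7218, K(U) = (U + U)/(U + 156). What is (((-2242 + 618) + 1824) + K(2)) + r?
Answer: -554420/79 ≈ -7018.0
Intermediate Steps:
K(U) = 2*U/(156 + U) (K(U) = (2*U)/(156 + U) = 2*U/(156 + U))
r = -7218
(((-2242 + 618) + 1824) + K(2)) + r = (((-2242 + 618) + 1824) + 2*2/(156 + 2)) - 7218 = ((-1624 + 1824) + 2*2/158) - 7218 = (200 + 2*2*(1/158)) - 7218 = (200 + 2/79) - 7218 = 15802/79 - 7218 = -554420/79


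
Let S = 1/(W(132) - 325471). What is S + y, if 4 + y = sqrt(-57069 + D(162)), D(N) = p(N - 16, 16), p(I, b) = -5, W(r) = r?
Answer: -1301357/325339 + I*sqrt(57074) ≈ -4.0 + 238.9*I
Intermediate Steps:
D(N) = -5
y = -4 + I*sqrt(57074) (y = -4 + sqrt(-57069 - 5) = -4 + sqrt(-57074) = -4 + I*sqrt(57074) ≈ -4.0 + 238.9*I)
S = -1/325339 (S = 1/(132 - 325471) = 1/(-325339) = -1/325339 ≈ -3.0737e-6)
S + y = -1/325339 + (-4 + I*sqrt(57074)) = -1301357/325339 + I*sqrt(57074)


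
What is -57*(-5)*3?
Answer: 855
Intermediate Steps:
-57*(-5)*3 = -19*(-15)*3 = 285*3 = 855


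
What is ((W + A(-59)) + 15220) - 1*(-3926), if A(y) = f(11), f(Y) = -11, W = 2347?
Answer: 21482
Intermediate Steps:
A(y) = -11
((W + A(-59)) + 15220) - 1*(-3926) = ((2347 - 11) + 15220) - 1*(-3926) = (2336 + 15220) + 3926 = 17556 + 3926 = 21482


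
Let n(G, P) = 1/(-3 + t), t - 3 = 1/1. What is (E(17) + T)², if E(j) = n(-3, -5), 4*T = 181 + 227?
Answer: 10609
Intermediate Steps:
t = 4 (t = 3 + 1/1 = 3 + 1*1 = 3 + 1 = 4)
T = 102 (T = (181 + 227)/4 = (¼)*408 = 102)
n(G, P) = 1 (n(G, P) = 1/(-3 + 4) = 1/1 = 1)
E(j) = 1
(E(17) + T)² = (1 + 102)² = 103² = 10609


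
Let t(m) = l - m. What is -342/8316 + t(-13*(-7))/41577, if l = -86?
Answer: -290579/6402858 ≈ -0.045383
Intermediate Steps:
t(m) = -86 - m
-342/8316 + t(-13*(-7))/41577 = -342/8316 + (-86 - (-13)*(-7))/41577 = -342*1/8316 + (-86 - 1*91)*(1/41577) = -19/462 + (-86 - 91)*(1/41577) = -19/462 - 177*1/41577 = -19/462 - 59/13859 = -290579/6402858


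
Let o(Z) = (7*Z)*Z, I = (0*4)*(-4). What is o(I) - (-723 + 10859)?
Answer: -10136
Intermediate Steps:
I = 0 (I = 0*(-4) = 0)
o(Z) = 7*Z²
o(I) - (-723 + 10859) = 7*0² - (-723 + 10859) = 7*0 - 1*10136 = 0 - 10136 = -10136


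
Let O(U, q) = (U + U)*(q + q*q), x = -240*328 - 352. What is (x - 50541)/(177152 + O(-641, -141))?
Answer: 129613/25129528 ≈ 0.0051578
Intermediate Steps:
x = -79072 (x = -78720 - 352 = -79072)
O(U, q) = 2*U*(q + q**2) (O(U, q) = (2*U)*(q + q**2) = 2*U*(q + q**2))
(x - 50541)/(177152 + O(-641, -141)) = (-79072 - 50541)/(177152 + 2*(-641)*(-141)*(1 - 141)) = -129613/(177152 + 2*(-641)*(-141)*(-140)) = -129613/(177152 - 25306680) = -129613/(-25129528) = -129613*(-1/25129528) = 129613/25129528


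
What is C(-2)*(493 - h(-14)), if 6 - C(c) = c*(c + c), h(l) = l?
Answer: -1014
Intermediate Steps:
C(c) = 6 - 2*c² (C(c) = 6 - c*(c + c) = 6 - c*2*c = 6 - 2*c²)
C(-2)*(493 - h(-14)) = (6 - 2*(-2)²)*(493 - 1*(-14)) = (6 - 2*4)*(493 + 14) = (6 - 8)*507 = -2*507 = -1014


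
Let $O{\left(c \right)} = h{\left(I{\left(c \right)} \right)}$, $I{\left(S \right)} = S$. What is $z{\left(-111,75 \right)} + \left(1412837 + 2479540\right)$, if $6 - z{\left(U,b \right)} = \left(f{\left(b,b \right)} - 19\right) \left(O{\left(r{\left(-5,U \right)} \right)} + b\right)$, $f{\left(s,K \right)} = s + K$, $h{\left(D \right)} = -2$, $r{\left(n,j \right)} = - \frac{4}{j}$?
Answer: $3882820$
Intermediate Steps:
$O{\left(c \right)} = -2$
$f{\left(s,K \right)} = K + s$
$z{\left(U,b \right)} = 6 - \left(-19 + 2 b\right) \left(-2 + b\right)$ ($z{\left(U,b \right)} = 6 - \left(\left(b + b\right) - 19\right) \left(-2 + b\right) = 6 - \left(2 b - 19\right) \left(-2 + b\right) = 6 - \left(-19 + 2 b\right) \left(-2 + b\right)$)
$z{\left(-111,75 \right)} + \left(1412837 + 2479540\right) = \left(-32 - 2 \cdot 75^{2} + 23 \cdot 75\right) + \left(1412837 + 2479540\right) = \left(-32 - 11250 + 1725\right) + 3892377 = -9557 + 3892377 = 3882820$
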